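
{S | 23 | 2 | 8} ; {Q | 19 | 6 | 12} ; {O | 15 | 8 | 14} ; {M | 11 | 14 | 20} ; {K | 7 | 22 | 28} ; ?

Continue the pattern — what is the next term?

{I | 3 | 36 | 42}

Letter: letters move back 2 places in the alphabet; S, Q, O, M, K → I.
Second part: 23, 19, 15, 11, 7 → 3 (−4 each step).
Third part — each term is the sum of the two before it: 2, 6, 8, 14, 22 → 36.
Fourth part — always 6 more than the third part: 8, 12, 14, 20, 28 → 42.
Putting it together: {I | 3 | 36 | 42}.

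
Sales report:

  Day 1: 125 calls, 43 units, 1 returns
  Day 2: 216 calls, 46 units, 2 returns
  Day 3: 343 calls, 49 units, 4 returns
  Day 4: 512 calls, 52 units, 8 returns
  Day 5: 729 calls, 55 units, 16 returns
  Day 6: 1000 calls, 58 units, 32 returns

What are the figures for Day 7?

1331 calls, 61 units, 64 returns

Calls: perfect cubes: 5³, 6³, 7³, …, so 125, 216, 343, 512, 729, 1000 → 1331.
For the units, +3 each step: 43, 46, 49, 52, 55, 58 → 61.
Returns: ×2 each step; 1, 2, 4, 8, 16, 32 → 64.
Putting it together: 1331 calls, 61 units, 64 returns.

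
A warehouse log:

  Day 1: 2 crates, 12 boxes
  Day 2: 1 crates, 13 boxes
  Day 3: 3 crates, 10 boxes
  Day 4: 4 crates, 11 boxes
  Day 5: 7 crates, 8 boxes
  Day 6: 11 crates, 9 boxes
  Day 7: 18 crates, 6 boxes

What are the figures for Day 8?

Crates goes 2, 1, 3, 4, 7, 11, 18 → 29 (each term is the sum of the two before it).
Boxes — alternating steps +1, −3, +1, −3, …: 12, 13, 10, 11, 8, 9, 6 → 7.
Combining the parts gives 29 crates, 7 boxes.

29 crates, 7 boxes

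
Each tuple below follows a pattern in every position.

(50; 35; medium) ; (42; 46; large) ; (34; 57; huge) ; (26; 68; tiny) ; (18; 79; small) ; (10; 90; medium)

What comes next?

(2; 101; large)

First slot: 50, 42, 34, 26, 18, 10 → 2 (−8 each step).
Second slot: 35, 46, 57, 68, 79, 90 → 101 (+11 each step).
Size: repeats medium → large → huge → tiny → small; medium, large, huge, tiny, small, medium → large.
Combining the parts gives (2; 101; large).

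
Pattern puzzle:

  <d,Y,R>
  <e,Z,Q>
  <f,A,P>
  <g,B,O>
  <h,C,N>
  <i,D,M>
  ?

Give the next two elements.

<j,E,L>, <k,F,K>

First letter: letters move forward 1 place in the alphabet; d, e, f, g, h, i → j → k.
Second letter goes Y, Z, A, B, C, D → E → F (letters move forward 1 place in the alphabet, wrapping Z→A).
Third letter — letters move back 1 place in the alphabet: R, Q, P, O, N, M → L → K.
So the next two elements are <j,E,L> and <k,F,K>.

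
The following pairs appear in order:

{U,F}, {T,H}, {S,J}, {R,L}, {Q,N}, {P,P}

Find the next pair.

For the first letter, letters move back 1 place in the alphabet: U, T, S, R, Q, P → O.
Second letter: letters move forward 2 places in the alphabet, so F, H, J, L, N, P → R.
So the next pair is {O,R}.

{O,R}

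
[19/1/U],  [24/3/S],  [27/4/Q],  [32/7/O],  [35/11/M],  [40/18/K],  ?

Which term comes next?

First component goes 19, 24, 27, 32, 35, 40 → 43 (alternating steps +5, +3, +5, +3, …).
Second component — each term is the sum of the two before it: 1, 3, 4, 7, 11, 18 → 29.
Letter goes U, S, Q, O, M, K → I (letters move back 2 places in the alphabet).
So the next term is [43/29/I].

[43/29/I]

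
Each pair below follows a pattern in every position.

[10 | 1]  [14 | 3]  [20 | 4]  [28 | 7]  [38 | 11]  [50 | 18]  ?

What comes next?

[64 | 29]

First part — differences are 4, 6, 8, … (increasing by 2 each time): 10, 14, 20, 28, 38, 50 → 64.
Second part: each term is the sum of the two before it; 1, 3, 4, 7, 11, 18 → 29.
So the next pair is [64 | 29].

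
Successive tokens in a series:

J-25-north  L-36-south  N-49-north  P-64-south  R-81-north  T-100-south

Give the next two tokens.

Letter: letters move forward 2 places in the alphabet; J, L, N, P, R, T → V → X.
Second component: perfect squares: 5², 6², 7², …; 25, 36, 49, 64, 81, 100 → 121 → 144.
Direction — alternates north ↔ south: north, south, north, south, north, south → north → south.
Putting the parts together: V-121-north and then X-144-south.

V-121-north then X-144-south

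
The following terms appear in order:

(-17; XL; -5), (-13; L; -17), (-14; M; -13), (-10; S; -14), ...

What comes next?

First coordinate goes -17, -13, -14, -10 → -11 (alternating steps +4, −1, +4, −1, …).
Size: runs backward through clothing sizes XS→XL, so XL, L, M, S → XS.
For the third coordinate, always the previous value of the first coordinate: -5, -17, -13, -14 → -10.
Putting it together: (-11; XS; -10).

(-11; XS; -10)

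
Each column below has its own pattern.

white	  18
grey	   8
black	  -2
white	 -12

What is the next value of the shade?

grey

Shade: repeats white → grey → black; white, grey, black, white → grey.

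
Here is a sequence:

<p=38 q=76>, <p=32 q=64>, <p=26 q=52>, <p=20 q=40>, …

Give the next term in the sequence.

<p=14 q=28>

P — −6 each step: 38, 32, 26, 20 → 14.
For the q, always 2 × the p: 76, 64, 52, 40 → 28.
Combining the parts gives <p=14 q=28>.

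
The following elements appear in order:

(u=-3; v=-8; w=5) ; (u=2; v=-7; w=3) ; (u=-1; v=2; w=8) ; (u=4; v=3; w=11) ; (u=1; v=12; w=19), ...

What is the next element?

U: alternating steps +5, −3, +5, −3, …, so -3, 2, -1, 4, 1 → 6.
V: alternating steps +1, +9, +1, +9, …; -8, -7, 2, 3, 12 → 13.
W — each term is the sum of the two before it: 5, 3, 8, 11, 19 → 30.
Combining the parts gives (u=6; v=13; w=30).

(u=6; v=13; w=30)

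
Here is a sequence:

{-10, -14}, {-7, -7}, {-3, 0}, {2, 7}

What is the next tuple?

First value goes -10, -7, -3, 2 → 8 (differences are 3, 4, 5, … (increasing by 1 each time)).
Second value goes -14, -7, 0, 7 → 14 (+7 each step).
Putting it together: {8, 14}.

{8, 14}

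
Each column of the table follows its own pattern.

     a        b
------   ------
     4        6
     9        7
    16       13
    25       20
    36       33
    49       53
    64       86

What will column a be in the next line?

Column a: 4, 9, 16, 25, 36, 49, 64 → 81 (perfect squares: 2², 3², 4², …).

81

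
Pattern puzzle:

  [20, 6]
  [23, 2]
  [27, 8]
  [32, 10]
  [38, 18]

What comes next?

First component goes 20, 23, 27, 32, 38 → 45 (differences are 3, 4, 5, … (increasing by 1 each time)).
Second component: each term is the sum of the two before it; 6, 2, 8, 10, 18 → 28.
Combining the parts gives [45, 28].

[45, 28]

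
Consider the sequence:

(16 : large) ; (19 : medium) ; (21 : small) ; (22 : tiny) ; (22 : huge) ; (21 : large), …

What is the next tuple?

First coordinate: 16, 19, 21, 22, 22, 21 → 19 (differences are 3, 2, 1, … (decreasing by 1 each time)).
Size — repeats large → medium → small → tiny → huge: large, medium, small, tiny, huge, large → medium.
Combining the parts gives (19 : medium).

(19 : medium)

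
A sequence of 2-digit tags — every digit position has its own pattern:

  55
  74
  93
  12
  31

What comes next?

50

For the first digit, +2 each step, mod 10: 5, 7, 9, 1, 3 → 5.
Second digit goes 5, 4, 3, 2, 1 → 0 (−1 each step, mod 10).
So the next tag is 50.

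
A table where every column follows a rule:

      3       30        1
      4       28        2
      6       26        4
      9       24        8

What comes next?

First component: 3, 4, 6, 9 → 13 (differences are 1, 2, 3, … (increasing by 1 each time)).
Second component — −2 each step: 30, 28, 26, 24 → 22.
Third component — ×2 each step: 1, 2, 4, 8 → 16.
Combining the parts gives 13  22  16.

13  22  16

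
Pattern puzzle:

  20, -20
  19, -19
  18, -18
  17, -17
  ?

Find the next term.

16, -16

First coordinate goes 20, 19, 18, 17 → 16 (−1 each step).
Second coordinate: always the negative of the first coordinate, so -20, -19, -18, -17 → -16.
So the next term is 16, -16.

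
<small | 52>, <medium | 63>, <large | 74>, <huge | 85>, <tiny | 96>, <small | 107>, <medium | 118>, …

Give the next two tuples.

<large | 129>, <huge | 140>

Size: repeats small → medium → large → huge → tiny, so small, medium, large, huge, tiny, small, medium → large → huge.
Second entry: 52, 63, 74, 85, 96, 107, 118 → 129 → 140 (+11 each step).
So the next two tuples are <large | 129> and <huge | 140>.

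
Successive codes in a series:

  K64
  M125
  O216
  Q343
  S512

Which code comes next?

Letter: letters move forward 2 places in the alphabet; K, M, O, Q, S → U.
For the second component, perfect cubes: 4³, 5³, 6³, …: 64, 125, 216, 343, 512 → 729.
Putting it together: U729.

U729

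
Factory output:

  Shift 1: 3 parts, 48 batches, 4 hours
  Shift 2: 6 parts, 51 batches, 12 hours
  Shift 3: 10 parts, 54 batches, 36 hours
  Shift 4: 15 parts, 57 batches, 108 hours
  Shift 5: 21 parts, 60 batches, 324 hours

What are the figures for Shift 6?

28 parts, 63 batches, 972 hours

Parts: 3, 6, 10, 15, 21 → 28 (differences are 3, 4, 5, … (increasing by 1 each time)).
Batches goes 48, 51, 54, 57, 60 → 63 (+3 each step).
Hours: ×3 each step; 4, 12, 36, 108, 324 → 972.
So the next line is 28 parts, 63 batches, 972 hours.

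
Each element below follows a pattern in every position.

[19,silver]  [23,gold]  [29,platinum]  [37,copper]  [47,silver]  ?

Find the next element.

[59,gold]

First component: differences are 4, 6, 8, … (increasing by 2 each time), so 19, 23, 29, 37, 47 → 59.
Metal: silver, gold, platinum, copper, silver → gold (repeats silver → gold → platinum → copper).
Putting it together: [59,gold].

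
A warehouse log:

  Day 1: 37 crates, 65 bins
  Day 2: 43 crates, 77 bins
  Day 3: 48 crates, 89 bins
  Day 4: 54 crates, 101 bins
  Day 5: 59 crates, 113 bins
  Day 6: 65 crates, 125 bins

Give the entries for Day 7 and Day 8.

70 crates, 137 bins; 76 crates, 149 bins

Crates — alternating steps +6, +5, +6, +5, …: 37, 43, 48, 54, 59, 65 → 70 → 76.
Bins: 65, 77, 89, 101, 113, 125 → 137 → 149 (+12 each step).
Putting the parts together: 70 crates, 137 bins and then 76 crates, 149 bins.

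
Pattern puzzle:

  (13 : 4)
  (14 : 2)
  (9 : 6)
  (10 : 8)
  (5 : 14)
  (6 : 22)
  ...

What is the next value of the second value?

36

First value — alternating steps +1, −5, +1, −5, …: 13, 14, 9, 10, 5, 6 → 1.
Second value — each term is the sum of the two before it: 4, 2, 6, 8, 14, 22 → 36.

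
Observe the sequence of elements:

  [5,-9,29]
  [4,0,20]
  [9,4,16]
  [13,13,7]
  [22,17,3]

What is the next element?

First coordinate goes 5, 4, 9, 13, 22 → 35 (each term is the sum of the two before it).
Second coordinate goes -9, 0, 4, 13, 17 → 26 (alternating steps +9, +4, +9, +4, …).
Third coordinate: 29, 20, 16, 7, 3 → -6 (together with the second coordinate always sums to 20).
So the next element is [35,26,-6].

[35,26,-6]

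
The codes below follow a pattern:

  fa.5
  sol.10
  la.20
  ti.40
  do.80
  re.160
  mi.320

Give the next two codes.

fa.640 then sol.1280

Note — runs through the solfège scale do→ti: fa, sol, la, ti, do, re, mi → fa → sol.
Second component: 5, 10, 20, 40, 80, 160, 320 → 640 → 1280 (×2 each step).
Putting the parts together: fa.640 and then sol.1280.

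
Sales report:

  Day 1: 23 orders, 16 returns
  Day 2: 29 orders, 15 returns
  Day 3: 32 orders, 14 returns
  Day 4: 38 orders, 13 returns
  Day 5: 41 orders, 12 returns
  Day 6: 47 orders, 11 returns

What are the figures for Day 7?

50 orders, 10 returns

Orders: 23, 29, 32, 38, 41, 47 → 50 (alternating steps +6, +3, +6, +3, …).
Returns — −1 each step: 16, 15, 14, 13, 12, 11 → 10.
Putting it together: 50 orders, 10 returns.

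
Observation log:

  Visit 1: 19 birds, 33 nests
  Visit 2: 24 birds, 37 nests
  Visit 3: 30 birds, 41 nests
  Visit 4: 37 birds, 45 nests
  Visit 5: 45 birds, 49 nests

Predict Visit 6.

54 birds, 53 nests

For the birds, differences are 5, 6, 7, … (increasing by 1 each time): 19, 24, 30, 37, 45 → 54.
For the nests, +4 each step: 33, 37, 41, 45, 49 → 53.
Combining the parts gives 54 birds, 53 nests.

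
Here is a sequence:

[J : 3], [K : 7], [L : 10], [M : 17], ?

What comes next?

[N : 27]

For the letter, letters move forward 1 place in the alphabet: J, K, L, M → N.
Second slot goes 3, 7, 10, 17 → 27 (each term is the sum of the two before it).
Combining the parts gives [N : 27].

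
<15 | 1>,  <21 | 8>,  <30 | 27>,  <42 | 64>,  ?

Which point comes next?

<57 | 125>

First component — differences are 6, 9, 12, … (increasing by 3 each time): 15, 21, 30, 42 → 57.
Second component goes 1, 8, 27, 64 → 125 (perfect cubes: 1³, 2³, 3³, …).
So the next point is <57 | 125>.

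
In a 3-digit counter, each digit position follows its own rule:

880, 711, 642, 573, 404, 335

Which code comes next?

266

First digit: −1 each step, mod 10; 8, 7, 6, 5, 4, 3 → 2.
Second digit: +3 each step, mod 10; 8, 1, 4, 7, 0, 3 → 6.
Third digit: +1 each step, mod 10; 0, 1, 2, 3, 4, 5 → 6.
Putting it together: 266.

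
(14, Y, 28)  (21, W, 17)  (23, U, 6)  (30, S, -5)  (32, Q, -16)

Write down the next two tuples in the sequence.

(39, O, -27), (41, M, -38)

First slot: 14, 21, 23, 30, 32 → 39 → 41 (alternating steps +7, +2, +7, +2, …).
Letter goes Y, W, U, S, Q → O → M (letters move back 2 places in the alphabet).
Third slot: 28, 17, 6, -5, -16 → -27 → -38 (−11 each step).
So the next two tuples are (39, O, -27) and (41, M, -38).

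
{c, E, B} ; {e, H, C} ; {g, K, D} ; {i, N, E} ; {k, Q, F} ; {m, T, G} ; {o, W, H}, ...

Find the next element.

{q, Z, I}

First letter goes c, e, g, i, k, m, o → q (letters move forward 2 places in the alphabet).
Second letter goes E, H, K, N, Q, T, W → Z (letters move forward 3 places in the alphabet).
Third letter: letters move forward 1 place in the alphabet, so B, C, D, E, F, G, H → I.
Putting it together: {q, Z, I}.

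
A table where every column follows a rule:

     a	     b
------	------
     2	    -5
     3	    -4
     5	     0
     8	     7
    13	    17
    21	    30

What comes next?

Column a: each term is the sum of the two before it; 2, 3, 5, 8, 13, 21 → 34.
For the column b, differences are 1, 4, 7, … (increasing by 3 each time): -5, -4, 0, 7, 17, 30 → 46.
So the next row is 34  46.

34  46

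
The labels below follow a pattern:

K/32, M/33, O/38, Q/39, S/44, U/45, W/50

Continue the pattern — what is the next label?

Y/51

Letter: letters move forward 2 places in the alphabet; K, M, O, Q, S, U, W → Y.
Second component: alternating steps +1, +5, +1, +5, …; 32, 33, 38, 39, 44, 45, 50 → 51.
So the next label is Y/51.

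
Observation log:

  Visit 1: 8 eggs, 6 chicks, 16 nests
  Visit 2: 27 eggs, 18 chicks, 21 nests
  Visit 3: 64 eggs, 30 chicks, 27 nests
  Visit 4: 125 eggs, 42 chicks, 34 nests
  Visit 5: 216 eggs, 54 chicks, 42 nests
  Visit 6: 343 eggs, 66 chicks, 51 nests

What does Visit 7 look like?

Eggs goes 8, 27, 64, 125, 216, 343 → 512 (perfect cubes: 2³, 3³, 4³, …).
Chicks: +12 each step, so 6, 18, 30, 42, 54, 66 → 78.
Nests goes 16, 21, 27, 34, 42, 51 → 61 (differences are 5, 6, 7, … (increasing by 1 each time)).
So the next record is 512 eggs, 78 chicks, 61 nests.

512 eggs, 78 chicks, 61 nests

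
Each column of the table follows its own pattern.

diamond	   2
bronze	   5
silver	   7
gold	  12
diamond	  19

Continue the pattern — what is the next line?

bronze  31

Rank: repeats diamond → bronze → silver → gold, so diamond, bronze, silver, gold, diamond → bronze.
Second component — each term is the sum of the two before it: 2, 5, 7, 12, 19 → 31.
Putting it together: bronze  31.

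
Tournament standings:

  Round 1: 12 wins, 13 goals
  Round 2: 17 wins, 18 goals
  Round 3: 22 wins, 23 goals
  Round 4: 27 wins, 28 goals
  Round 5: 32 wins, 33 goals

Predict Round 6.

Wins: +5 each step; 12, 17, 22, 27, 32 → 37.
Goals — always 1 more than the wins: 13, 18, 23, 28, 33 → 38.
Putting it together: 37 wins, 38 goals.

37 wins, 38 goals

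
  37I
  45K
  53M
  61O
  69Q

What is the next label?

For the first component, +8 each step: 37, 45, 53, 61, 69 → 77.
Letter: letters move forward 2 places in the alphabet; I, K, M, O, Q → S.
So the next label is 77S.

77S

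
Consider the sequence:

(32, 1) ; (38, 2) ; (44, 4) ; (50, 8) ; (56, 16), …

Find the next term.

(62, 32)

For the first slot, +6 each step: 32, 38, 44, 50, 56 → 62.
Second slot: ×2 each step, so 1, 2, 4, 8, 16 → 32.
Combining the parts gives (62, 32).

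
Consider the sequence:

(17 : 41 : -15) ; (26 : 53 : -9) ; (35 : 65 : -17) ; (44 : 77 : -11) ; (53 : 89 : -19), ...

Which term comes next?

First entry: 17, 26, 35, 44, 53 → 62 (+9 each step).
Second entry: +12 each step; 41, 53, 65, 77, 89 → 101.
Third entry: -15, -9, -17, -11, -19 → -13 (alternating steps +6, −8, +6, −8, …).
Combining the parts gives (62 : 101 : -13).

(62 : 101 : -13)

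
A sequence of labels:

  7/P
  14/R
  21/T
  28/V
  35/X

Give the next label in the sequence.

First component: +7 each step, so 7, 14, 21, 28, 35 → 42.
Letter: P, R, T, V, X → Z (letters move forward 2 places in the alphabet).
So the next label is 42/Z.

42/Z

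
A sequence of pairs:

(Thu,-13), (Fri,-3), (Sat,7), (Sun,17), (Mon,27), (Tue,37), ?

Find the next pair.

(Wed,47)

Day goes Thu, Fri, Sat, Sun, Mon, Tue → Wed (runs through the weekdays Mon→Sun).
Second entry: +10 each step; -13, -3, 7, 17, 27, 37 → 47.
Combining the parts gives (Wed,47).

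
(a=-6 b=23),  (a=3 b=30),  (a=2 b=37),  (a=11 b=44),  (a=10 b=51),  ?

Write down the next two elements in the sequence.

(a=19 b=58), (a=18 b=65)

A — alternating steps +9, −1, +9, −1, …: -6, 3, 2, 11, 10 → 19 → 18.
B: +7 each step; 23, 30, 37, 44, 51 → 58 → 65.
So the next two elements are (a=19 b=58) and (a=18 b=65).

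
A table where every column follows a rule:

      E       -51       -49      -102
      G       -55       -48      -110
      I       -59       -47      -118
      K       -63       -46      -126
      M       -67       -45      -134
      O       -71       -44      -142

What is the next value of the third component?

Third component — +1 each step: -49, -48, -47, -46, -45, -44 → -43.

-43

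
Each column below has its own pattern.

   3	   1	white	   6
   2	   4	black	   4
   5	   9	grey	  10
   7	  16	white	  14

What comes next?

First component — each term is the sum of the two before it: 3, 2, 5, 7 → 12.
Second component: perfect squares: 1², 2², 3², …, so 1, 4, 9, 16 → 25.
For the shade, repeats white → black → grey: white, black, grey, white → black.
Fourth component — each term is the sum of the two before it: 6, 4, 10, 14 → 24.
Putting it together: 12  25  black  24.

12  25  black  24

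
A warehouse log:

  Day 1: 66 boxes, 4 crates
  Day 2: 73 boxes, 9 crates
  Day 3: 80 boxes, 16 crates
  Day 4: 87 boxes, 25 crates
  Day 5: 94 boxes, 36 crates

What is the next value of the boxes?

Boxes: +7 each step, so 66, 73, 80, 87, 94 → 101.
Crates: perfect squares: 2², 3², 4², …; 4, 9, 16, 25, 36 → 49.

101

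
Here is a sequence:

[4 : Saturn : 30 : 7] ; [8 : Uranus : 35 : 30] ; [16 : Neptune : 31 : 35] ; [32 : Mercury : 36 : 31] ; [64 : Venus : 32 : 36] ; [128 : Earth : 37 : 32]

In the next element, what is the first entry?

First entry: 4, 8, 16, 32, 64, 128 → 256 (×2 each step).
Planet: runs through the planets Mercury→Neptune; Saturn, Uranus, Neptune, Mercury, Venus, Earth → Mars.
Third entry: alternating steps +5, −4, +5, −4, …; 30, 35, 31, 36, 32, 37 → 33.
For the fourth entry, always the previous value of the third entry: 7, 30, 35, 31, 36, 32 → 37.

256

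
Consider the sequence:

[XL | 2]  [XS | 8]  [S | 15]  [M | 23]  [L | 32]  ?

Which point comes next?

Size goes XL, XS, S, M, L → XL (runs through clothing sizes XS→XL).
Second slot: differences are 6, 7, 8, … (increasing by 1 each time), so 2, 8, 15, 23, 32 → 42.
So the next point is [XL | 42].

[XL | 42]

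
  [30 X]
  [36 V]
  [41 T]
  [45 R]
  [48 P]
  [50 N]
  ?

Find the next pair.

[51 L]

First coordinate: differences are 6, 5, 4, … (decreasing by 1 each time), so 30, 36, 41, 45, 48, 50 → 51.
Letter goes X, V, T, R, P, N → L (letters move back 2 places in the alphabet).
Putting it together: [51 L].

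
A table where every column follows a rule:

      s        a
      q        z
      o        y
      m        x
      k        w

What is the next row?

First letter goes s, q, o, m, k → i (letters move back 2 places in the alphabet).
Second letter goes a, z, y, x, w → v (letters move back 1 place in the alphabet, wrapping A→Z).
Putting it together: i  v.

i  v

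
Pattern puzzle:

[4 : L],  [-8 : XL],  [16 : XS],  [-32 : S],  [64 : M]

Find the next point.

First slot: ×(-2) each step; 4, -8, 16, -32, 64 → -128.
Size goes L, XL, XS, S, M → L (runs through clothing sizes XS→XL).
So the next point is [-128 : L].

[-128 : L]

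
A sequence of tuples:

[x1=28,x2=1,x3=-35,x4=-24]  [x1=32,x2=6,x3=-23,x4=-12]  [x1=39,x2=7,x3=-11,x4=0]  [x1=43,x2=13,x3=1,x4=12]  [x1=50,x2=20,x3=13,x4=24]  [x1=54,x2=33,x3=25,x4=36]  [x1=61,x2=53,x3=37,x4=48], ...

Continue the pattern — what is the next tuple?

X1: alternating steps +4, +7, +4, +7, …, so 28, 32, 39, 43, 50, 54, 61 → 65.
X2: each term is the sum of the two before it, so 1, 6, 7, 13, 20, 33, 53 → 86.
X3 — +12 each step: -35, -23, -11, 1, 13, 25, 37 → 49.
X4: always 11 more than the x3; -24, -12, 0, 12, 24, 36, 48 → 60.
So the next tuple is [x1=65,x2=86,x3=49,x4=60].

[x1=65,x2=86,x3=49,x4=60]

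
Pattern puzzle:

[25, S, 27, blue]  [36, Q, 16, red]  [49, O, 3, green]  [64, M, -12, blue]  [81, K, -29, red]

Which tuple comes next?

First slot — perfect squares: 5², 6², 7², …: 25, 36, 49, 64, 81 → 100.
Letter goes S, Q, O, M, K → I (letters move back 2 places in the alphabet).
Third slot goes 27, 16, 3, -12, -29 → -48 (together with the first slot always sums to 52).
Colour goes blue, red, green, blue, red → green (repeats blue → red → green).
Putting it together: [100, I, -48, green].

[100, I, -48, green]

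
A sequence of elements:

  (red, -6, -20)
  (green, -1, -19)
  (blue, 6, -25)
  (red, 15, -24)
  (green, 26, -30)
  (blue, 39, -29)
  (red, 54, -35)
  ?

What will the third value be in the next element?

Third value: alternating steps +1, −6, +1, −6, …, so -20, -19, -25, -24, -30, -29, -35 → -34.

-34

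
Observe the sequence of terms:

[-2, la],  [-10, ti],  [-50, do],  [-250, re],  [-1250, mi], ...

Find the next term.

[-6250, fa]

First coordinate: -2, -10, -50, -250, -1250 → -6250 (×5 each step).
Note goes la, ti, do, re, mi → fa (runs through the solfège scale do→ti).
So the next term is [-6250, fa].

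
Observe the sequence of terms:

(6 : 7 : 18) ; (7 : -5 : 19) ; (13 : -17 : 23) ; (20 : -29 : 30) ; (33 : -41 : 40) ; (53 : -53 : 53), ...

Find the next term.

First slot — each term is the sum of the two before it: 6, 7, 13, 20, 33, 53 → 86.
Second slot — −12 each step: 7, -5, -17, -29, -41, -53 → -65.
Third slot goes 18, 19, 23, 30, 40, 53 → 69 (differences are 1, 4, 7, … (increasing by 3 each time)).
So the next term is (86 : -65 : 69).

(86 : -65 : 69)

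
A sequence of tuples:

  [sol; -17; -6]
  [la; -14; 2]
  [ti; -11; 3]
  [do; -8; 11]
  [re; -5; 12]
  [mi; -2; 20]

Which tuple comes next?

Note goes sol, la, ti, do, re, mi → fa (runs through the solfège scale do→ti).
Second coordinate: +3 each step; -17, -14, -11, -8, -5, -2 → 1.
Third coordinate — alternating steps +8, +1, +8, +1, …: -6, 2, 3, 11, 12, 20 → 21.
Putting it together: [fa; 1; 21].

[fa; 1; 21]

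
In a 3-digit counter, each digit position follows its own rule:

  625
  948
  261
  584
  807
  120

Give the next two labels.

443 then 766

For the first digit, +3 each step, mod 10: 6, 9, 2, 5, 8, 1 → 4 → 7.
For the second digit, +2 each step, mod 10: 2, 4, 6, 8, 0, 2 → 4 → 6.
Third digit: +3 each step, mod 10, so 5, 8, 1, 4, 7, 0 → 3 → 6.
So the next two labels are 443 and 766.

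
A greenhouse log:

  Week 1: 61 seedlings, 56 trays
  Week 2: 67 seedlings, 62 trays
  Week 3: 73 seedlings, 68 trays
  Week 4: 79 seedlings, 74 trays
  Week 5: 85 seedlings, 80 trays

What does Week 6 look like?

91 seedlings, 86 trays

Seedlings goes 61, 67, 73, 79, 85 → 91 (+6 each step).
Trays — +6 each step: 56, 62, 68, 74, 80 → 86.
Putting it together: 91 seedlings, 86 trays.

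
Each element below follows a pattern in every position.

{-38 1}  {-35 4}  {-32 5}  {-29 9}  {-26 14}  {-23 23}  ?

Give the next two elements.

First value goes -38, -35, -32, -29, -26, -23 → -20 → -17 (+3 each step).
Second value: each term is the sum of the two before it; 1, 4, 5, 9, 14, 23 → 37 → 60.
Putting the parts together: {-20 37} and then {-17 60}.

{-20 37}, {-17 60}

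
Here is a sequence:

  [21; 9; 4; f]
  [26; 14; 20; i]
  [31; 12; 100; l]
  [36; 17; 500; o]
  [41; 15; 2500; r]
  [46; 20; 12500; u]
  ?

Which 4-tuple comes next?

[51; 18; 62500; x]

First value: +5 each step, so 21, 26, 31, 36, 41, 46 → 51.
Second value: alternating steps +5, −2, +5, −2, …; 9, 14, 12, 17, 15, 20 → 18.
Third value: ×5 each step; 4, 20, 100, 500, 2500, 12500 → 62500.
Letter: letters move forward 3 places in the alphabet, so f, i, l, o, r, u → x.
Combining the parts gives [51; 18; 62500; x].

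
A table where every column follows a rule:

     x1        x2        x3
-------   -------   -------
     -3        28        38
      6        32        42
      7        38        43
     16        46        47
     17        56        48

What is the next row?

Column x1: -3, 6, 7, 16, 17 → 26 (alternating steps +9, +1, +9, +1, …).
Column x2: differences are 4, 6, 8, … (increasing by 2 each time), so 28, 32, 38, 46, 56 → 68.
Column x3: alternating steps +4, +1, +4, +1, …, so 38, 42, 43, 47, 48 → 52.
So the next row is 26  68  52.

26  68  52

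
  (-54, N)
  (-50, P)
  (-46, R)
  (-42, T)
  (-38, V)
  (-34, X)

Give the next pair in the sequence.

(-30, Z)

First slot goes -54, -50, -46, -42, -38, -34 → -30 (+4 each step).
Letter goes N, P, R, T, V, X → Z (letters move forward 2 places in the alphabet).
So the next pair is (-30, Z).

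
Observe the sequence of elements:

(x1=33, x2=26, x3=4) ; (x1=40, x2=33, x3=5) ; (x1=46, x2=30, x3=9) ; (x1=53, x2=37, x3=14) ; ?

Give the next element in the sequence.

(x1=59, x2=34, x3=23)

X1: 33, 40, 46, 53 → 59 (alternating steps +7, +6, +7, +6, …).
X2 — alternating steps +7, −3, +7, −3, …: 26, 33, 30, 37 → 34.
X3: each term is the sum of the two before it, so 4, 5, 9, 14 → 23.
So the next element is (x1=59, x2=34, x3=23).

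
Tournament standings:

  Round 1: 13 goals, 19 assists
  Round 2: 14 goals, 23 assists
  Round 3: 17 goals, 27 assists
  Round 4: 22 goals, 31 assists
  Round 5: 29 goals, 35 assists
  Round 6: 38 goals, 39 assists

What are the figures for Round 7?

49 goals, 43 assists

Goals: differences are 1, 3, 5, … (increasing by 2 each time); 13, 14, 17, 22, 29, 38 → 49.
Assists goes 19, 23, 27, 31, 35, 39 → 43 (+4 each step).
Combining the parts gives 49 goals, 43 assists.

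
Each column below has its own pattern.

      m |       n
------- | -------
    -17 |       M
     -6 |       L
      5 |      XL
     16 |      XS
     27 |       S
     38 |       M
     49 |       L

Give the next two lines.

Column m goes -17, -6, 5, 16, 27, 38, 49 → 60 → 71 (+11 each step).
Column n: M, L, XL, XS, S, M, L → XL → XS (repeats M → L → XL → XS → S).
Putting the parts together: 60  XL and then 71  XS.

60  XL; 71  XS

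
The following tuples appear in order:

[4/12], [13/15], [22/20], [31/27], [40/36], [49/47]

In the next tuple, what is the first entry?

First entry: +9 each step; 4, 13, 22, 31, 40, 49 → 58.

58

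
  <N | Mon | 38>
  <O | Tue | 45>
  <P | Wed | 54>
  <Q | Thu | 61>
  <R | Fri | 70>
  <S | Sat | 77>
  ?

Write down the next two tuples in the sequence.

For the letter, letters move forward 1 place in the alphabet: N, O, P, Q, R, S → T → U.
Day goes Mon, Tue, Wed, Thu, Fri, Sat → Sun → Mon (runs through the weekdays Mon→Sun).
Third slot: alternating steps +7, +9, +7, +9, …; 38, 45, 54, 61, 70, 77 → 86 → 93.
So the next two tuples are <T | Sun | 86> and <U | Mon | 93>.

<T | Sun | 86>, <U | Mon | 93>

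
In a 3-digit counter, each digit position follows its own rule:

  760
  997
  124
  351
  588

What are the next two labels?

For the first digit, +2 each step, mod 10: 7, 9, 1, 3, 5 → 7 → 9.
Second digit goes 6, 9, 2, 5, 8 → 1 → 4 (+3 each step, mod 10).
Third digit goes 0, 7, 4, 1, 8 → 5 → 2 (−3 each step, mod 10).
Putting the parts together: 715 and then 942.

715 then 942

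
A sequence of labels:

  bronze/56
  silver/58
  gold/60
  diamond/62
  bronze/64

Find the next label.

For the rank, repeats bronze → silver → gold → diamond: bronze, silver, gold, diamond, bronze → silver.
For the second component, +2 each step: 56, 58, 60, 62, 64 → 66.
Combining the parts gives silver/66.

silver/66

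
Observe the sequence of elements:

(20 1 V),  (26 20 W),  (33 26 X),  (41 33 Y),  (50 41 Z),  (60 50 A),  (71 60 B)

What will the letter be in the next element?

Letter: letters move forward 1 place in the alphabet, wrapping Z→A; V, W, X, Y, Z, A, B → C.

C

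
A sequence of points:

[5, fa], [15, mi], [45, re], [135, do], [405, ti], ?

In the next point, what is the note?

First part goes 5, 15, 45, 135, 405 → 1215 (×3 each step).
Note: runs backward through the solfège scale do→ti, so fa, mi, re, do, ti → la.

la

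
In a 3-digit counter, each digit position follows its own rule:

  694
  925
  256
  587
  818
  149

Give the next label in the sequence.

First digit: 6, 9, 2, 5, 8, 1 → 4 (+3 each step, mod 10).
Second digit: 9, 2, 5, 8, 1, 4 → 7 (+3 each step, mod 10).
Third digit: 4, 5, 6, 7, 8, 9 → 0 (+1 each step, mod 10).
So the next label is 470.

470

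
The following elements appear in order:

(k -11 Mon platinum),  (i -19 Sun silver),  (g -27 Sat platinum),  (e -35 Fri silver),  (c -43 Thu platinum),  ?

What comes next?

(a -51 Wed silver)

Letter: letters move back 2 places in the alphabet, so k, i, g, e, c → a.
Second value — −8 each step: -11, -19, -27, -35, -43 → -51.
Day: Mon, Sun, Sat, Fri, Thu → Wed (runs backward through the weekdays Mon→Sun).
Metal: platinum, silver, platinum, silver, platinum → silver (alternates platinum ↔ silver).
So the next element is (a -51 Wed silver).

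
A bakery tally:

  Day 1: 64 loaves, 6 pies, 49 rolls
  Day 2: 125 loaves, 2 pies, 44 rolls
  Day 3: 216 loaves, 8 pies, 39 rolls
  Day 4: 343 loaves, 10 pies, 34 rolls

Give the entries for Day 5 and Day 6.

512 loaves, 18 pies, 29 rolls; 729 loaves, 28 pies, 24 rolls

Loaves goes 64, 125, 216, 343 → 512 → 729 (perfect cubes: 4³, 5³, 6³, …).
Pies — each term is the sum of the two before it: 6, 2, 8, 10 → 18 → 28.
Rolls: −5 each step; 49, 44, 39, 34 → 29 → 24.
So the next two rows are 512 loaves, 18 pies, 29 rolls and 729 loaves, 28 pies, 24 rolls.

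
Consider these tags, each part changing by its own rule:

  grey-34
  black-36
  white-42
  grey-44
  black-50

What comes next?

Shade: grey, black, white, grey, black → white (repeats grey → black → white).
Second component goes 34, 36, 42, 44, 50 → 52 (alternating steps +2, +6, +2, +6, …).
Putting it together: white-52.

white-52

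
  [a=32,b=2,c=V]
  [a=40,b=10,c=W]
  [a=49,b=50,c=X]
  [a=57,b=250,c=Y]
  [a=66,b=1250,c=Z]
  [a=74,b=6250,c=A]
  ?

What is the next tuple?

[a=83,b=31250,c=B]

A goes 32, 40, 49, 57, 66, 74 → 83 (alternating steps +8, +9, +8, +9, …).
B: 2, 10, 50, 250, 1250, 6250 → 31250 (×5 each step).
C: letters move forward 1 place in the alphabet, wrapping Z→A, so V, W, X, Y, Z, A → B.
Putting it together: [a=83,b=31250,c=B].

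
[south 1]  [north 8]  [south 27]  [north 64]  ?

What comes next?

Direction: alternates south ↔ north, so south, north, south, north → south.
Second coordinate: 1, 8, 27, 64 → 125 (perfect cubes: 1³, 2³, 3³, …).
Combining the parts gives [south 125].

[south 125]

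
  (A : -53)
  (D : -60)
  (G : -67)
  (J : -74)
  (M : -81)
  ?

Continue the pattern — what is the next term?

(P : -88)

Letter: letters move forward 3 places in the alphabet; A, D, G, J, M → P.
For the second coordinate, −7 each step: -53, -60, -67, -74, -81 → -88.
Putting it together: (P : -88).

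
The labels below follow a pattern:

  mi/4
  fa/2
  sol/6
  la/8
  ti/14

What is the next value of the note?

do

Note goes mi, fa, sol, la, ti → do (runs through the solfège scale do→ti).
Second component — each term is the sum of the two before it: 4, 2, 6, 8, 14 → 22.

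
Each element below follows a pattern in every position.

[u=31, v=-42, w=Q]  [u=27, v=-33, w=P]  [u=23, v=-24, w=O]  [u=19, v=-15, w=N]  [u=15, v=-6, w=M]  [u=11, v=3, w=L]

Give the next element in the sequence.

For the u, −4 each step: 31, 27, 23, 19, 15, 11 → 7.
V: -42, -33, -24, -15, -6, 3 → 12 (+9 each step).
W: letters move back 1 place in the alphabet; Q, P, O, N, M, L → K.
So the next element is [u=7, v=12, w=K].

[u=7, v=12, w=K]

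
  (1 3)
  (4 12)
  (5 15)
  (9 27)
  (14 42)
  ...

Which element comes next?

(23 69)

First part: each term is the sum of the two before it, so 1, 4, 5, 9, 14 → 23.
Second part — always 3 × the first part: 3, 12, 15, 27, 42 → 69.
Combining the parts gives (23 69).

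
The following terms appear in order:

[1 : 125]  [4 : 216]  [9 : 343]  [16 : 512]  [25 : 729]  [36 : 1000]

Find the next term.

[49 : 1331]

First slot: perfect squares: 1², 2², 3², …; 1, 4, 9, 16, 25, 36 → 49.
For the second slot, perfect cubes: 5³, 6³, 7³, …: 125, 216, 343, 512, 729, 1000 → 1331.
Combining the parts gives [49 : 1331].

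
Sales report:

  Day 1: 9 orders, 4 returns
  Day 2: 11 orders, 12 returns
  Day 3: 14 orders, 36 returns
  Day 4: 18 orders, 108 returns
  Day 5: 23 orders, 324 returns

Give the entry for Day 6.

Orders: differences are 2, 3, 4, … (increasing by 1 each time); 9, 11, 14, 18, 23 → 29.
For the returns, ×3 each step: 4, 12, 36, 108, 324 → 972.
So the next record is 29 orders, 972 returns.

29 orders, 972 returns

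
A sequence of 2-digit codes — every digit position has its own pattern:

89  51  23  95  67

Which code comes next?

39

First digit: −3 each step, mod 10, so 8, 5, 2, 9, 6 → 3.
Second digit: 9, 1, 3, 5, 7 → 9 (+2 each step, mod 10).
Combining the parts gives 39.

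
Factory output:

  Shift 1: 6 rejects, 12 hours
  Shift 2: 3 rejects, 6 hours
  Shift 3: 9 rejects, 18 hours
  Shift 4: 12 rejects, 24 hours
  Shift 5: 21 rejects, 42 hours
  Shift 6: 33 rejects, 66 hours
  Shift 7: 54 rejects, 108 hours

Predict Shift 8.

Rejects: each term is the sum of the two before it; 6, 3, 9, 12, 21, 33, 54 → 87.
Hours: always 2 × the rejects, so 12, 6, 18, 24, 42, 66, 108 → 174.
So the next line is 87 rejects, 174 hours.

87 rejects, 174 hours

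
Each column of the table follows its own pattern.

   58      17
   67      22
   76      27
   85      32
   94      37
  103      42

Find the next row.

112  47

First component: +9 each step; 58, 67, 76, 85, 94, 103 → 112.
For the second component, +5 each step: 17, 22, 27, 32, 37, 42 → 47.
So the next row is 112  47.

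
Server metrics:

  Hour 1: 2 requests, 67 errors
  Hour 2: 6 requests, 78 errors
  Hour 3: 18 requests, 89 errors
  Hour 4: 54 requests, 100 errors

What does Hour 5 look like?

162 requests, 111 errors

Requests goes 2, 6, 18, 54 → 162 (×3 each step).
For the errors, +11 each step: 67, 78, 89, 100 → 111.
So the next record is 162 requests, 111 errors.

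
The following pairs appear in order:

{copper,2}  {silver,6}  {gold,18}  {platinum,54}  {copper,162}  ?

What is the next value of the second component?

For the metal, repeats copper → silver → gold → platinum: copper, silver, gold, platinum, copper → silver.
For the second component, ×3 each step: 2, 6, 18, 54, 162 → 486.

486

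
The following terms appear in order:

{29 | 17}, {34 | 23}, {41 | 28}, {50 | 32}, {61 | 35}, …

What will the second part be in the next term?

Second part: 17, 23, 28, 32, 35 → 37 (differences are 6, 5, 4, … (decreasing by 1 each time)).

37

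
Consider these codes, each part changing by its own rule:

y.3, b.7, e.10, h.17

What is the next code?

k.27

Letter — letters move forward 3 places in the alphabet, wrapping Z→A: y, b, e, h → k.
Second component: each term is the sum of the two before it, so 3, 7, 10, 17 → 27.
So the next code is k.27.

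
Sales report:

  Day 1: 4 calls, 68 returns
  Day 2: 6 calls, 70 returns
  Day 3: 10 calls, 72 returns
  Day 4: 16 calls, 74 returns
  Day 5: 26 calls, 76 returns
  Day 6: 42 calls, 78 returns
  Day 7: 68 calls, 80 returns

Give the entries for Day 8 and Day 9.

For the calls, each term is the sum of the two before it: 4, 6, 10, 16, 26, 42, 68 → 110 → 178.
Returns: 68, 70, 72, 74, 76, 78, 80 → 82 → 84 (+2 each step).
Putting the parts together: 110 calls, 82 returns and then 178 calls, 84 returns.

110 calls, 82 returns; 178 calls, 84 returns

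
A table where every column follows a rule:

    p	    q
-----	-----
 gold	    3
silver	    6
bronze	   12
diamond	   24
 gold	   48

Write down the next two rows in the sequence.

silver  96; bronze  192

Column p — repeats gold → silver → bronze → diamond: gold, silver, bronze, diamond, gold → silver → bronze.
Column q: 3, 6, 12, 24, 48 → 96 → 192 (×2 each step).
So the next two rows are silver  96 and bronze  192.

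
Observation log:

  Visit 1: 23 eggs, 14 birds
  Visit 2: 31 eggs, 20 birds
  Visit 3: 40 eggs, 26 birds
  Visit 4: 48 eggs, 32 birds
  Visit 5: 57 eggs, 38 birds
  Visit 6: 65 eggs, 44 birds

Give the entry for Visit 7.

74 eggs, 50 birds

Eggs goes 23, 31, 40, 48, 57, 65 → 74 (alternating steps +8, +9, +8, +9, …).
Birds: +6 each step, so 14, 20, 26, 32, 38, 44 → 50.
So the next line is 74 eggs, 50 birds.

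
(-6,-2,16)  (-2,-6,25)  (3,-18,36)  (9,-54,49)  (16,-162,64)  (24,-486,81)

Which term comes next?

(33,-1458,100)

For the first part, differences are 4, 5, 6, … (increasing by 1 each time): -6, -2, 3, 9, 16, 24 → 33.
Second part: -2, -6, -18, -54, -162, -486 → -1458 (×3 each step).
Third part: perfect squares: 4², 5², 6², …, so 16, 25, 36, 49, 64, 81 → 100.
Putting it together: (33,-1458,100).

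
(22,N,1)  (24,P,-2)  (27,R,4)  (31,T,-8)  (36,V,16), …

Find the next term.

First part — differences are 2, 3, 4, … (increasing by 1 each time): 22, 24, 27, 31, 36 → 42.
Letter: letters move forward 2 places in the alphabet, so N, P, R, T, V → X.
Third part goes 1, -2, 4, -8, 16 → -32 (×(-2) each step).
Putting it together: (42,X,-32).

(42,X,-32)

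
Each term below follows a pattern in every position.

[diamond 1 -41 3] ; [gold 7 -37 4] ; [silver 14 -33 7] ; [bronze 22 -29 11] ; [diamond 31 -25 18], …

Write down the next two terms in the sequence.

Rank: diamond, gold, silver, bronze, diamond → gold → silver (repeats diamond → gold → silver → bronze).
For the second part, differences are 6, 7, 8, … (increasing by 1 each time): 1, 7, 14, 22, 31 → 41 → 52.
Third part: -41, -37, -33, -29, -25 → -21 → -17 (+4 each step).
Fourth part — each term is the sum of the two before it: 3, 4, 7, 11, 18 → 29 → 47.
So the next two terms are [gold 41 -21 29] and [silver 52 -17 47].

[gold 41 -21 29], [silver 52 -17 47]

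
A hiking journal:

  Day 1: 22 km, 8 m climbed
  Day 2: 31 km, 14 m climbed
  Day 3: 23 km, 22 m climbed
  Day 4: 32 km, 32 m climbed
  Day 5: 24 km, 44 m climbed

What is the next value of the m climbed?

58

M climbed: differences are 6, 8, 10, … (increasing by 2 each time); 8, 14, 22, 32, 44 → 58.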